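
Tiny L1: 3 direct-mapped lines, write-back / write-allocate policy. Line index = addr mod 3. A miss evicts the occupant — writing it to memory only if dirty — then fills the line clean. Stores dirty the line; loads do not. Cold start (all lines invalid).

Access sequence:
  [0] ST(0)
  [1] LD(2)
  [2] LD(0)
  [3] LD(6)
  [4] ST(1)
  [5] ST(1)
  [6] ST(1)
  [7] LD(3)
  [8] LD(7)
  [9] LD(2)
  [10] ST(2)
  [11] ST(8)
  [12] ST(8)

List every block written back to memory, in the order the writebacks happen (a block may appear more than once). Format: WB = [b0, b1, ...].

0: W B0 → L0 miss [D]
1: R B2 → L2 miss [-]
2: R B0 → L0 hit [D]
3: R B6 → L0 miss wb→B0 [-]
4: W B1 → L1 miss [D]
5: W B1 → L1 hit [D]
6: W B1 → L1 hit [D]
7: R B3 → L0 miss [-]
8: R B7 → L1 miss wb→B1 [-]
9: R B2 → L2 hit [-]
10: W B2 → L2 hit [D]
11: W B8 → L2 miss wb→B2 [D]
12: W B8 → L2 hit [D]

WB = [0, 1, 2]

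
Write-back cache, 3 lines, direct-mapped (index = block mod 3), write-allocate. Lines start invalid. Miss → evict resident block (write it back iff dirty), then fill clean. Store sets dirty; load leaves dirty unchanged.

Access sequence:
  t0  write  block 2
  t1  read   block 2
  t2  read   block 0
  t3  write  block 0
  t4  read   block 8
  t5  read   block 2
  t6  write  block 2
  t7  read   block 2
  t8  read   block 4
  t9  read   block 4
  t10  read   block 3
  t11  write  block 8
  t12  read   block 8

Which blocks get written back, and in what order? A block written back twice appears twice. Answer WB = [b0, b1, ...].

WB = [2, 0, 2]

0: W B2 -> L2 miss  d=D]
1: R B2 -> L2 hit  d=D]
2: R B0 -> L0 miss  d=-]
3: W B0 -> L0 hit  d=D]
4: R B8 -> L2 miss wb->B2  d=-]
5: R B2 -> L2 miss  d=-]
6: W B2 -> L2 hit  d=D]
7: R B2 -> L2 hit  d=D]
8: R B4 -> L1 miss  d=-]
9: R B4 -> L1 hit  d=-]
10: R B3 -> L0 miss wb->B0  d=-]
11: W B8 -> L2 miss wb->B2  d=D]
12: R B8 -> L2 hit  d=D]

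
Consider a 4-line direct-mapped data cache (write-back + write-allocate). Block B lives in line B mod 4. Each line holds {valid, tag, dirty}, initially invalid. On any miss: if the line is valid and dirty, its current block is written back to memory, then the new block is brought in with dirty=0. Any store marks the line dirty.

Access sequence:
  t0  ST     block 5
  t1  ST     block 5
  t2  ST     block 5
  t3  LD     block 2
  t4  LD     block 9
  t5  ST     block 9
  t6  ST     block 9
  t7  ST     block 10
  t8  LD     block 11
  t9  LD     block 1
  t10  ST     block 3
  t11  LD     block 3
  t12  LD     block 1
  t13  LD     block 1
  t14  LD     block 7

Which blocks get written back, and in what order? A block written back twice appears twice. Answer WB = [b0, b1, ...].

0: W B5 → L1 miss [D]
1: W B5 → L1 hit [D]
2: W B5 → L1 hit [D]
3: R B2 → L2 miss [-]
4: R B9 → L1 miss wb→B5 [-]
5: W B9 → L1 hit [D]
6: W B9 → L1 hit [D]
7: W B10 → L2 miss [D]
8: R B11 → L3 miss [-]
9: R B1 → L1 miss wb→B9 [-]
10: W B3 → L3 miss [D]
11: R B3 → L3 hit [D]
12: R B1 → L1 hit [-]
13: R B1 → L1 hit [-]
14: R B7 → L3 miss wb→B3 [-]

WB = [5, 9, 3]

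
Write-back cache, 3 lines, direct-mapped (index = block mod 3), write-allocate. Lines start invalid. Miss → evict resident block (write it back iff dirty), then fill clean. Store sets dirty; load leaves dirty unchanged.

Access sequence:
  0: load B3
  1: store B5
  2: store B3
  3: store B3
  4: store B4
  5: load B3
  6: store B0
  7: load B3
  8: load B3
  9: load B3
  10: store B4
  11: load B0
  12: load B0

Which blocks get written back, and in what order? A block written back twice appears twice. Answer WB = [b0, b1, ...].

0: R B3 -> L0 miss  d=-]
1: W B5 -> L2 miss  d=D]
2: W B3 -> L0 hit  d=D]
3: W B3 -> L0 hit  d=D]
4: W B4 -> L1 miss  d=D]
5: R B3 -> L0 hit  d=D]
6: W B0 -> L0 miss wb->B3  d=D]
7: R B3 -> L0 miss wb->B0  d=-]
8: R B3 -> L0 hit  d=-]
9: R B3 -> L0 hit  d=-]
10: W B4 -> L1 hit  d=D]
11: R B0 -> L0 miss  d=-]
12: R B0 -> L0 hit  d=-]

WB = [3, 0]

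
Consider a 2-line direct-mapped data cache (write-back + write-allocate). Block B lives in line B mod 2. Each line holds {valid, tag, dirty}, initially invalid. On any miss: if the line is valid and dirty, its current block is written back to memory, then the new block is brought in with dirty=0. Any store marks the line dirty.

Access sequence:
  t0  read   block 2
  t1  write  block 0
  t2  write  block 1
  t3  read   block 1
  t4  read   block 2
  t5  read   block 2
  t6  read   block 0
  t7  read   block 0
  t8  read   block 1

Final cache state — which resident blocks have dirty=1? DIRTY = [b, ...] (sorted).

0: R B2 → L0 miss [-]
1: W B0 → L0 miss [D]
2: W B1 → L1 miss [D]
3: R B1 → L1 hit [D]
4: R B2 → L0 miss wb→B0 [-]
5: R B2 → L0 hit [-]
6: R B0 → L0 miss [-]
7: R B0 → L0 hit [-]
8: R B1 → L1 hit [D]

DIRTY = [1]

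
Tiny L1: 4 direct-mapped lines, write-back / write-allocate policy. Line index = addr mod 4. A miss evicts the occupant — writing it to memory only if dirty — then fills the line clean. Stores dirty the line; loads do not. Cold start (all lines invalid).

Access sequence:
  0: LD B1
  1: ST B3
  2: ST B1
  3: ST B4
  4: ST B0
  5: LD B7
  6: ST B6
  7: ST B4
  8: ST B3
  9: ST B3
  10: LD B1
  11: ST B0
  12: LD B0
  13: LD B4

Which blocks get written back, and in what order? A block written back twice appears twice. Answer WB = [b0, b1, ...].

WB = [4, 3, 0, 4, 0]

0: R B1 -> L1 miss  d=-]
1: W B3 -> L3 miss  d=D]
2: W B1 -> L1 hit  d=D]
3: W B4 -> L0 miss  d=D]
4: W B0 -> L0 miss wb->B4  d=D]
5: R B7 -> L3 miss wb->B3  d=-]
6: W B6 -> L2 miss  d=D]
7: W B4 -> L0 miss wb->B0  d=D]
8: W B3 -> L3 miss  d=D]
9: W B3 -> L3 hit  d=D]
10: R B1 -> L1 hit  d=D]
11: W B0 -> L0 miss wb->B4  d=D]
12: R B0 -> L0 hit  d=D]
13: R B4 -> L0 miss wb->B0  d=-]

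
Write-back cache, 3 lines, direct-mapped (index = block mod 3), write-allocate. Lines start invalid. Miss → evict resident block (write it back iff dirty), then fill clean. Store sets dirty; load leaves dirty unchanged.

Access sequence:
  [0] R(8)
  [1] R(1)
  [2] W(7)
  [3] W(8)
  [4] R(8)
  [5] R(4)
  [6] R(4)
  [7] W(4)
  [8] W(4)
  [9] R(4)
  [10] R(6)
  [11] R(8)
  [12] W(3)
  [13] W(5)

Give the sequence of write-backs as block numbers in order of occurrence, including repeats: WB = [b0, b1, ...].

0: R B8 → L2 miss [-]
1: R B1 → L1 miss [-]
2: W B7 → L1 miss [D]
3: W B8 → L2 hit [D]
4: R B8 → L2 hit [D]
5: R B4 → L1 miss wb→B7 [-]
6: R B4 → L1 hit [-]
7: W B4 → L1 hit [D]
8: W B4 → L1 hit [D]
9: R B4 → L1 hit [D]
10: R B6 → L0 miss [-]
11: R B8 → L2 hit [D]
12: W B3 → L0 miss [D]
13: W B5 → L2 miss wb→B8 [D]

WB = [7, 8]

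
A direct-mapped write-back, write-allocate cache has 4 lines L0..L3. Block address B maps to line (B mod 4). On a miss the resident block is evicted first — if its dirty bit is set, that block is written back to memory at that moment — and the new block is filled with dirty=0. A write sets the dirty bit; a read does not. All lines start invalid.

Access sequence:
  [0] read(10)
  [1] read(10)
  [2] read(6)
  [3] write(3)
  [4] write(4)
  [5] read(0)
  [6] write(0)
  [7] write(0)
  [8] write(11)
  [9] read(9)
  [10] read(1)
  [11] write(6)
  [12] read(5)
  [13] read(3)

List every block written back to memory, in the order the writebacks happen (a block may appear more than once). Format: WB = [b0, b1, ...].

0: R B10 -> L2 miss  d=-]
1: R B10 -> L2 hit  d=-]
2: R B6 -> L2 miss  d=-]
3: W B3 -> L3 miss  d=D]
4: W B4 -> L0 miss  d=D]
5: R B0 -> L0 miss wb->B4  d=-]
6: W B0 -> L0 hit  d=D]
7: W B0 -> L0 hit  d=D]
8: W B11 -> L3 miss wb->B3  d=D]
9: R B9 -> L1 miss  d=-]
10: R B1 -> L1 miss  d=-]
11: W B6 -> L2 hit  d=D]
12: R B5 -> L1 miss  d=-]
13: R B3 -> L3 miss wb->B11  d=-]

WB = [4, 3, 11]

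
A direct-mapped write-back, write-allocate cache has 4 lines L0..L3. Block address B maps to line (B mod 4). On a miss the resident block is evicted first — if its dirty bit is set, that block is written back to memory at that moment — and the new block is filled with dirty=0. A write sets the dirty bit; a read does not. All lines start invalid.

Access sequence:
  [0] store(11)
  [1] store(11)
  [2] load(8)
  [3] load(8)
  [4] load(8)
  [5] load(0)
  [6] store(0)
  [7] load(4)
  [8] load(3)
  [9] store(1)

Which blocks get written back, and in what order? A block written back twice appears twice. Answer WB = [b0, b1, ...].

  0 | W B11 → L3 miss [D]
  1 | W B11 → L3 hit [D]
  2 | R B8 → L0 miss [-]
  3 | R B8 → L0 hit [-]
  4 | R B8 → L0 hit [-]
  5 | R B0 → L0 miss [-]
  6 | W B0 → L0 hit [D]
  7 | R B4 → L0 miss wb→B0 [-]
  8 | R B3 → L3 miss wb→B11 [-]
  9 | W B1 → L1 miss [D]

WB = [0, 11]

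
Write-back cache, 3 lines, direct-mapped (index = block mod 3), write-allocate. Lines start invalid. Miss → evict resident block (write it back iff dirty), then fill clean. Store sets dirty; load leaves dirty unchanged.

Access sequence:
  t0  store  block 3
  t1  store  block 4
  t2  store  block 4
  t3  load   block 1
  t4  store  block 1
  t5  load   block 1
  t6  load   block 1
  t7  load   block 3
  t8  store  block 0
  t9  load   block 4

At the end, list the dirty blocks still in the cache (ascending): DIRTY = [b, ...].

  0 | W B3 → L0 miss [D]
  1 | W B4 → L1 miss [D]
  2 | W B4 → L1 hit [D]
  3 | R B1 → L1 miss wb→B4 [-]
  4 | W B1 → L1 hit [D]
  5 | R B1 → L1 hit [D]
  6 | R B1 → L1 hit [D]
  7 | R B3 → L0 hit [D]
  8 | W B0 → L0 miss wb→B3 [D]
  9 | R B4 → L1 miss wb→B1 [-]

DIRTY = [0]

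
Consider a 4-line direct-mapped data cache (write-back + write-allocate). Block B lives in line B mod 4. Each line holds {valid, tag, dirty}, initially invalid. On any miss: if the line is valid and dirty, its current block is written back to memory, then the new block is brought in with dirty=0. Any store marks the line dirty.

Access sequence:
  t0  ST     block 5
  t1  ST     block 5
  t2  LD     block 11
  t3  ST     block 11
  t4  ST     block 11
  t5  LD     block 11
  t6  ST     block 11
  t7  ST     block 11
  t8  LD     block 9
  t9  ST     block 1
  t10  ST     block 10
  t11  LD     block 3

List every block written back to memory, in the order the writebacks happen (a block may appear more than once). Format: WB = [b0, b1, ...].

0: W B5 -> L1 miss  d=D]
1: W B5 -> L1 hit  d=D]
2: R B11 -> L3 miss  d=-]
3: W B11 -> L3 hit  d=D]
4: W B11 -> L3 hit  d=D]
5: R B11 -> L3 hit  d=D]
6: W B11 -> L3 hit  d=D]
7: W B11 -> L3 hit  d=D]
8: R B9 -> L1 miss wb->B5  d=-]
9: W B1 -> L1 miss  d=D]
10: W B10 -> L2 miss  d=D]
11: R B3 -> L3 miss wb->B11  d=-]

WB = [5, 11]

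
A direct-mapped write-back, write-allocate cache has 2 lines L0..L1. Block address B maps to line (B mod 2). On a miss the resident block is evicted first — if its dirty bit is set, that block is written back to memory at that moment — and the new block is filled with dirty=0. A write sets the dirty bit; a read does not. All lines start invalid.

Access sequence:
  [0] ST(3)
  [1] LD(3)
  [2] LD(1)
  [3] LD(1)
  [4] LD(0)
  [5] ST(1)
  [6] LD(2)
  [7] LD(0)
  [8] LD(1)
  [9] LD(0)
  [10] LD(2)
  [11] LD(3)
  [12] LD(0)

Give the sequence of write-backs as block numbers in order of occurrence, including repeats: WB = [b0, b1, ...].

WB = [3, 1]

  0 | W B3 → L1 miss [D]
  1 | R B3 → L1 hit [D]
  2 | R B1 → L1 miss wb→B3 [-]
  3 | R B1 → L1 hit [-]
  4 | R B0 → L0 miss [-]
  5 | W B1 → L1 hit [D]
  6 | R B2 → L0 miss [-]
  7 | R B0 → L0 miss [-]
  8 | R B1 → L1 hit [D]
  9 | R B0 → L0 hit [-]
  10 | R B2 → L0 miss [-]
  11 | R B3 → L1 miss wb→B1 [-]
  12 | R B0 → L0 miss [-]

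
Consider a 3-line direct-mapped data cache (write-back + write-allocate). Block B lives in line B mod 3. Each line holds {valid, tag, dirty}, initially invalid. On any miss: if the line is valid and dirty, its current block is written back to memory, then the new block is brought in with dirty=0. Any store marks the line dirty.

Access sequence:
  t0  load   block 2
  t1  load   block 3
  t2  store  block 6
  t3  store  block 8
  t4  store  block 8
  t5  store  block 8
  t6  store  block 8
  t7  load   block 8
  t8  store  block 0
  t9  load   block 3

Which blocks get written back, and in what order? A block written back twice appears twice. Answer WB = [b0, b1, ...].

  0 | R B2 → L2 miss [-]
  1 | R B3 → L0 miss [-]
  2 | W B6 → L0 miss [D]
  3 | W B8 → L2 miss [D]
  4 | W B8 → L2 hit [D]
  5 | W B8 → L2 hit [D]
  6 | W B8 → L2 hit [D]
  7 | R B8 → L2 hit [D]
  8 | W B0 → L0 miss wb→B6 [D]
  9 | R B3 → L0 miss wb→B0 [-]

WB = [6, 0]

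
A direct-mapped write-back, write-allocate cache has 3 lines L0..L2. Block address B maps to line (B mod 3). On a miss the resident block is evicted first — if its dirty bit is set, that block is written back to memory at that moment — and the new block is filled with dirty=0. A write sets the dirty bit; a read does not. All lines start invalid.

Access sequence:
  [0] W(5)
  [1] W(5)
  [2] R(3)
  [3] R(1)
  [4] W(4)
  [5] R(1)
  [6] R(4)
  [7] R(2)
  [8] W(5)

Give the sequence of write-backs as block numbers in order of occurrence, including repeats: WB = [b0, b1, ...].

0: W B5 → L2 miss [D]
1: W B5 → L2 hit [D]
2: R B3 → L0 miss [-]
3: R B1 → L1 miss [-]
4: W B4 → L1 miss [D]
5: R B1 → L1 miss wb→B4 [-]
6: R B4 → L1 miss [-]
7: R B2 → L2 miss wb→B5 [-]
8: W B5 → L2 miss [D]

WB = [4, 5]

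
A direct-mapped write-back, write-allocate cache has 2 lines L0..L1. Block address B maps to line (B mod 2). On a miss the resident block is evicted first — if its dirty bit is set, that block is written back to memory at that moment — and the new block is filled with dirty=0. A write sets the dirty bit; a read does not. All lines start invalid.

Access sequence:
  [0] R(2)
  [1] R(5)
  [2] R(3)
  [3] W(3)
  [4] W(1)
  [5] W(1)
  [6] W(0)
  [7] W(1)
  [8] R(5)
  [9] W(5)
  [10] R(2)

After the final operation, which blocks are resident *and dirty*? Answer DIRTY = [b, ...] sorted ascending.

DIRTY = [5]

0: R B2 -> L0 miss  d=-]
1: R B5 -> L1 miss  d=-]
2: R B3 -> L1 miss  d=-]
3: W B3 -> L1 hit  d=D]
4: W B1 -> L1 miss wb->B3  d=D]
5: W B1 -> L1 hit  d=D]
6: W B0 -> L0 miss  d=D]
7: W B1 -> L1 hit  d=D]
8: R B5 -> L1 miss wb->B1  d=-]
9: W B5 -> L1 hit  d=D]
10: R B2 -> L0 miss wb->B0  d=-]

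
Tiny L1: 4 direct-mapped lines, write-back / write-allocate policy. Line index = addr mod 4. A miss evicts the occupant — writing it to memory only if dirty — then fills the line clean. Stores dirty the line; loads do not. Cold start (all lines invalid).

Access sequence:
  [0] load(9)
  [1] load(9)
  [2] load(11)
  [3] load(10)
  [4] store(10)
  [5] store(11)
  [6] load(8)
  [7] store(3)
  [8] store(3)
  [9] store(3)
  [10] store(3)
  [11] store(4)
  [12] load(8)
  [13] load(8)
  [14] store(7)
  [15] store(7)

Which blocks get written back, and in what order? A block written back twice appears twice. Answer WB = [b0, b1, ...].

  0 | R B9 → L1 miss [-]
  1 | R B9 → L1 hit [-]
  2 | R B11 → L3 miss [-]
  3 | R B10 → L2 miss [-]
  4 | W B10 → L2 hit [D]
  5 | W B11 → L3 hit [D]
  6 | R B8 → L0 miss [-]
  7 | W B3 → L3 miss wb→B11 [D]
  8 | W B3 → L3 hit [D]
  9 | W B3 → L3 hit [D]
  10 | W B3 → L3 hit [D]
  11 | W B4 → L0 miss [D]
  12 | R B8 → L0 miss wb→B4 [-]
  13 | R B8 → L0 hit [-]
  14 | W B7 → L3 miss wb→B3 [D]
  15 | W B7 → L3 hit [D]

WB = [11, 4, 3]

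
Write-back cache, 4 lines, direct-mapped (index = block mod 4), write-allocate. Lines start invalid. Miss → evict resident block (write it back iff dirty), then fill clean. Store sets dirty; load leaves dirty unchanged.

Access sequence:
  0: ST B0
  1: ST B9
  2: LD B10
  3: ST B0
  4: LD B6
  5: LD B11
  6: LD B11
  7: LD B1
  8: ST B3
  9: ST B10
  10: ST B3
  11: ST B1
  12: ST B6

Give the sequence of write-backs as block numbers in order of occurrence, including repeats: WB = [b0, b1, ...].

  0 | W B0 → L0 miss [D]
  1 | W B9 → L1 miss [D]
  2 | R B10 → L2 miss [-]
  3 | W B0 → L0 hit [D]
  4 | R B6 → L2 miss [-]
  5 | R B11 → L3 miss [-]
  6 | R B11 → L3 hit [-]
  7 | R B1 → L1 miss wb→B9 [-]
  8 | W B3 → L3 miss [D]
  9 | W B10 → L2 miss [D]
  10 | W B3 → L3 hit [D]
  11 | W B1 → L1 hit [D]
  12 | W B6 → L2 miss wb→B10 [D]

WB = [9, 10]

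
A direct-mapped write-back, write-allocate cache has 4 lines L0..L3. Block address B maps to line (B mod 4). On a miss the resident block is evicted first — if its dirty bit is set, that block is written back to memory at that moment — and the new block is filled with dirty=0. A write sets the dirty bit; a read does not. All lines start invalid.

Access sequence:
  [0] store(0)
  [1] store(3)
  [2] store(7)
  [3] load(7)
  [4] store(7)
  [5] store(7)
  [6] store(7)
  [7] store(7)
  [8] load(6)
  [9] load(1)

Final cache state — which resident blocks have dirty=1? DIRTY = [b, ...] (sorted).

DIRTY = [0, 7]

  0 | W B0 → L0 miss [D]
  1 | W B3 → L3 miss [D]
  2 | W B7 → L3 miss wb→B3 [D]
  3 | R B7 → L3 hit [D]
  4 | W B7 → L3 hit [D]
  5 | W B7 → L3 hit [D]
  6 | W B7 → L3 hit [D]
  7 | W B7 → L3 hit [D]
  8 | R B6 → L2 miss [-]
  9 | R B1 → L1 miss [-]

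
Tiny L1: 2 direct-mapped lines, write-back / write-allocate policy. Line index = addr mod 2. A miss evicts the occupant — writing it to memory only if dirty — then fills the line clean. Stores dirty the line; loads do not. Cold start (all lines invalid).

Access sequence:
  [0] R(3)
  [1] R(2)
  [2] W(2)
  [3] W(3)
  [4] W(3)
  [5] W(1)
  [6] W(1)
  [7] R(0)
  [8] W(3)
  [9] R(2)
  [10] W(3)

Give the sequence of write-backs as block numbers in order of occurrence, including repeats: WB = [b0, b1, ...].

WB = [3, 2, 1]

  0 | R B3 → L1 miss [-]
  1 | R B2 → L0 miss [-]
  2 | W B2 → L0 hit [D]
  3 | W B3 → L1 hit [D]
  4 | W B3 → L1 hit [D]
  5 | W B1 → L1 miss wb→B3 [D]
  6 | W B1 → L1 hit [D]
  7 | R B0 → L0 miss wb→B2 [-]
  8 | W B3 → L1 miss wb→B1 [D]
  9 | R B2 → L0 miss [-]
  10 | W B3 → L1 hit [D]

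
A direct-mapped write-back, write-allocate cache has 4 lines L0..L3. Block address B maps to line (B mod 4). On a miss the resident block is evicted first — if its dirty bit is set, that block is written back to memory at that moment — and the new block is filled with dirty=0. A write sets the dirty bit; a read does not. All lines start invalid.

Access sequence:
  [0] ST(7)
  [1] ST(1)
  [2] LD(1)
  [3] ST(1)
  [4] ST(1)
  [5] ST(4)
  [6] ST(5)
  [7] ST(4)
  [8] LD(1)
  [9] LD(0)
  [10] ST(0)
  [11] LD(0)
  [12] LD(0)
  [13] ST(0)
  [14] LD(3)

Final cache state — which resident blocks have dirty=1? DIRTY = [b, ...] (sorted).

DIRTY = [0]

0: W B7 -> L3 miss  d=D]
1: W B1 -> L1 miss  d=D]
2: R B1 -> L1 hit  d=D]
3: W B1 -> L1 hit  d=D]
4: W B1 -> L1 hit  d=D]
5: W B4 -> L0 miss  d=D]
6: W B5 -> L1 miss wb->B1  d=D]
7: W B4 -> L0 hit  d=D]
8: R B1 -> L1 miss wb->B5  d=-]
9: R B0 -> L0 miss wb->B4  d=-]
10: W B0 -> L0 hit  d=D]
11: R B0 -> L0 hit  d=D]
12: R B0 -> L0 hit  d=D]
13: W B0 -> L0 hit  d=D]
14: R B3 -> L3 miss wb->B7  d=-]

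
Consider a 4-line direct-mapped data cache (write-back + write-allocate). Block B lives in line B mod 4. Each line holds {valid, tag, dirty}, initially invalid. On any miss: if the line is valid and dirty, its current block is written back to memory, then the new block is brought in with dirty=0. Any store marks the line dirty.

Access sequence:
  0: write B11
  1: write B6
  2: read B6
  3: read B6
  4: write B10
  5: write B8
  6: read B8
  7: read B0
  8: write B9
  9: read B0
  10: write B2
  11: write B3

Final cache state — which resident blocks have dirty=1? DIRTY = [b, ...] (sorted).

DIRTY = [2, 3, 9]

0: W B11 → L3 miss [D]
1: W B6 → L2 miss [D]
2: R B6 → L2 hit [D]
3: R B6 → L2 hit [D]
4: W B10 → L2 miss wb→B6 [D]
5: W B8 → L0 miss [D]
6: R B8 → L0 hit [D]
7: R B0 → L0 miss wb→B8 [-]
8: W B9 → L1 miss [D]
9: R B0 → L0 hit [-]
10: W B2 → L2 miss wb→B10 [D]
11: W B3 → L3 miss wb→B11 [D]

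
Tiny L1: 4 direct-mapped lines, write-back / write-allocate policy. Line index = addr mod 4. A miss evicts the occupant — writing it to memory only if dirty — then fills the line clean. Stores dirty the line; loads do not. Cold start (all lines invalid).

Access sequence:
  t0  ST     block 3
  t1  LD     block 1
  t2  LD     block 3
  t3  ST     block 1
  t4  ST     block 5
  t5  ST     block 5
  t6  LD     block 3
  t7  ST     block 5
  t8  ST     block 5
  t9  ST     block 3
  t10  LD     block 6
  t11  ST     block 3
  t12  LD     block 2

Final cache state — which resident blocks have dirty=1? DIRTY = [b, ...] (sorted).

0: W B3 -> L3 miss  d=D]
1: R B1 -> L1 miss  d=-]
2: R B3 -> L3 hit  d=D]
3: W B1 -> L1 hit  d=D]
4: W B5 -> L1 miss wb->B1  d=D]
5: W B5 -> L1 hit  d=D]
6: R B3 -> L3 hit  d=D]
7: W B5 -> L1 hit  d=D]
8: W B5 -> L1 hit  d=D]
9: W B3 -> L3 hit  d=D]
10: R B6 -> L2 miss  d=-]
11: W B3 -> L3 hit  d=D]
12: R B2 -> L2 miss  d=-]

DIRTY = [3, 5]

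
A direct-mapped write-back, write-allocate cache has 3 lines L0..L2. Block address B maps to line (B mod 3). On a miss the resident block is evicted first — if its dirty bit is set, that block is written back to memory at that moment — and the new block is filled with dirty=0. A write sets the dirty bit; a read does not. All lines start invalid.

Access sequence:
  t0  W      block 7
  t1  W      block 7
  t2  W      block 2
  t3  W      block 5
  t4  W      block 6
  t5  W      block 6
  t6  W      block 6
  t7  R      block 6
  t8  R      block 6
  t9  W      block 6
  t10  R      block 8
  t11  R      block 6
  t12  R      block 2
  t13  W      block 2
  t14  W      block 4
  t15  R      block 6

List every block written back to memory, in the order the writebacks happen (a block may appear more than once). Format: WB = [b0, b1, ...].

0: W B7 -> L1 miss  d=D]
1: W B7 -> L1 hit  d=D]
2: W B2 -> L2 miss  d=D]
3: W B5 -> L2 miss wb->B2  d=D]
4: W B6 -> L0 miss  d=D]
5: W B6 -> L0 hit  d=D]
6: W B6 -> L0 hit  d=D]
7: R B6 -> L0 hit  d=D]
8: R B6 -> L0 hit  d=D]
9: W B6 -> L0 hit  d=D]
10: R B8 -> L2 miss wb->B5  d=-]
11: R B6 -> L0 hit  d=D]
12: R B2 -> L2 miss  d=-]
13: W B2 -> L2 hit  d=D]
14: W B4 -> L1 miss wb->B7  d=D]
15: R B6 -> L0 hit  d=D]

WB = [2, 5, 7]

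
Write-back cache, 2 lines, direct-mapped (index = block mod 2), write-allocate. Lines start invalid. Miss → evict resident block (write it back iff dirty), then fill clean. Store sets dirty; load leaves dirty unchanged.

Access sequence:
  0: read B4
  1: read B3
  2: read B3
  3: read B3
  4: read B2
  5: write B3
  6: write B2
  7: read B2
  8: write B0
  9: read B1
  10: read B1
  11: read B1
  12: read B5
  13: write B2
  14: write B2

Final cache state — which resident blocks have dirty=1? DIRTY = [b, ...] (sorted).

0: R B4 -> L0 miss  d=-]
1: R B3 -> L1 miss  d=-]
2: R B3 -> L1 hit  d=-]
3: R B3 -> L1 hit  d=-]
4: R B2 -> L0 miss  d=-]
5: W B3 -> L1 hit  d=D]
6: W B2 -> L0 hit  d=D]
7: R B2 -> L0 hit  d=D]
8: W B0 -> L0 miss wb->B2  d=D]
9: R B1 -> L1 miss wb->B3  d=-]
10: R B1 -> L1 hit  d=-]
11: R B1 -> L1 hit  d=-]
12: R B5 -> L1 miss  d=-]
13: W B2 -> L0 miss wb->B0  d=D]
14: W B2 -> L0 hit  d=D]

DIRTY = [2]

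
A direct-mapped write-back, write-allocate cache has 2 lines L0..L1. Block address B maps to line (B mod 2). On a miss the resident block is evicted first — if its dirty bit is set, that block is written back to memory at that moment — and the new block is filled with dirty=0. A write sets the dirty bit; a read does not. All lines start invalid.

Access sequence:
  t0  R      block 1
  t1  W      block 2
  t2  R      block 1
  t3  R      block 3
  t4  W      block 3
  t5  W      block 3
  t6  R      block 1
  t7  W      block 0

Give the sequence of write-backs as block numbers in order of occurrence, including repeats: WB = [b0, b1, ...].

  0 | R B1 → L1 miss [-]
  1 | W B2 → L0 miss [D]
  2 | R B1 → L1 hit [-]
  3 | R B3 → L1 miss [-]
  4 | W B3 → L1 hit [D]
  5 | W B3 → L1 hit [D]
  6 | R B1 → L1 miss wb→B3 [-]
  7 | W B0 → L0 miss wb→B2 [D]

WB = [3, 2]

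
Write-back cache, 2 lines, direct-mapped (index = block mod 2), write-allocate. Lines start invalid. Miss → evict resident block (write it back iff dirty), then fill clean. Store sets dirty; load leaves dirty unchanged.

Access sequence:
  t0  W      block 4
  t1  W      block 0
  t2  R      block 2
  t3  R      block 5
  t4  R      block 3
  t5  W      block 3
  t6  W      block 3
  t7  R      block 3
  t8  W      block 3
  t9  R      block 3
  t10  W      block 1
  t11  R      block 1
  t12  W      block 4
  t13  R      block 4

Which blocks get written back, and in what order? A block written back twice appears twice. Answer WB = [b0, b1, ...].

WB = [4, 0, 3]

0: W B4 -> L0 miss  d=D]
1: W B0 -> L0 miss wb->B4  d=D]
2: R B2 -> L0 miss wb->B0  d=-]
3: R B5 -> L1 miss  d=-]
4: R B3 -> L1 miss  d=-]
5: W B3 -> L1 hit  d=D]
6: W B3 -> L1 hit  d=D]
7: R B3 -> L1 hit  d=D]
8: W B3 -> L1 hit  d=D]
9: R B3 -> L1 hit  d=D]
10: W B1 -> L1 miss wb->B3  d=D]
11: R B1 -> L1 hit  d=D]
12: W B4 -> L0 miss  d=D]
13: R B4 -> L0 hit  d=D]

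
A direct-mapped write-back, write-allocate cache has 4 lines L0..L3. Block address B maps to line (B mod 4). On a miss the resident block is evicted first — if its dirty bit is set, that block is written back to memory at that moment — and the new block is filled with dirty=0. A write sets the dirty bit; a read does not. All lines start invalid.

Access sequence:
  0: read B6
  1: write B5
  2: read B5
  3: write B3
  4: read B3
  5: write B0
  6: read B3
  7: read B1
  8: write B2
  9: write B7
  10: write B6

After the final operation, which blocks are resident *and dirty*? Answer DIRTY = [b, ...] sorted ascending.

0: R B6 → L2 miss [-]
1: W B5 → L1 miss [D]
2: R B5 → L1 hit [D]
3: W B3 → L3 miss [D]
4: R B3 → L3 hit [D]
5: W B0 → L0 miss [D]
6: R B3 → L3 hit [D]
7: R B1 → L1 miss wb→B5 [-]
8: W B2 → L2 miss [D]
9: W B7 → L3 miss wb→B3 [D]
10: W B6 → L2 miss wb→B2 [D]

DIRTY = [0, 6, 7]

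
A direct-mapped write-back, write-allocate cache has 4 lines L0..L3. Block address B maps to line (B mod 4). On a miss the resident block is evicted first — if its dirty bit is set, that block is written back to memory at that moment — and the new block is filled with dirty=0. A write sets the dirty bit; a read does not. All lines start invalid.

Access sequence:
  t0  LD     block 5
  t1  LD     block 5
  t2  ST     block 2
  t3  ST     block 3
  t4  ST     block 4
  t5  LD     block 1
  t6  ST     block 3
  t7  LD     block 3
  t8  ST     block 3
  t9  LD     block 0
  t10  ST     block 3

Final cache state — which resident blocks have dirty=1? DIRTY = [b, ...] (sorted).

DIRTY = [2, 3]

0: R B5 → L1 miss [-]
1: R B5 → L1 hit [-]
2: W B2 → L2 miss [D]
3: W B3 → L3 miss [D]
4: W B4 → L0 miss [D]
5: R B1 → L1 miss [-]
6: W B3 → L3 hit [D]
7: R B3 → L3 hit [D]
8: W B3 → L3 hit [D]
9: R B0 → L0 miss wb→B4 [-]
10: W B3 → L3 hit [D]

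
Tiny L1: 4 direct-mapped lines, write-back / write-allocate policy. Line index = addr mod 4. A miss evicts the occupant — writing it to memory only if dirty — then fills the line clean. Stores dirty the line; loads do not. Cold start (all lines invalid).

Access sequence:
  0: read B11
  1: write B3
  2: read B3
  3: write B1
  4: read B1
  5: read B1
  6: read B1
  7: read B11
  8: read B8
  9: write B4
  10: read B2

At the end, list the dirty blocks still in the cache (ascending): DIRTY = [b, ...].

0: R B11 -> L3 miss  d=-]
1: W B3 -> L3 miss  d=D]
2: R B3 -> L3 hit  d=D]
3: W B1 -> L1 miss  d=D]
4: R B1 -> L1 hit  d=D]
5: R B1 -> L1 hit  d=D]
6: R B1 -> L1 hit  d=D]
7: R B11 -> L3 miss wb->B3  d=-]
8: R B8 -> L0 miss  d=-]
9: W B4 -> L0 miss  d=D]
10: R B2 -> L2 miss  d=-]

DIRTY = [1, 4]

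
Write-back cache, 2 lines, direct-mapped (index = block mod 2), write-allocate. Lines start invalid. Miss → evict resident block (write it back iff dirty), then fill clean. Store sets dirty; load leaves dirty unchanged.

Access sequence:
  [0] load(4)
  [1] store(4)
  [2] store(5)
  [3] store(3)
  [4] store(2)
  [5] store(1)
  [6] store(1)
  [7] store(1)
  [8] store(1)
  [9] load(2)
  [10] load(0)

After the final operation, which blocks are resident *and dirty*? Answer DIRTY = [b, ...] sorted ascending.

0: R B4 → L0 miss [-]
1: W B4 → L0 hit [D]
2: W B5 → L1 miss [D]
3: W B3 → L1 miss wb→B5 [D]
4: W B2 → L0 miss wb→B4 [D]
5: W B1 → L1 miss wb→B3 [D]
6: W B1 → L1 hit [D]
7: W B1 → L1 hit [D]
8: W B1 → L1 hit [D]
9: R B2 → L0 hit [D]
10: R B0 → L0 miss wb→B2 [-]

DIRTY = [1]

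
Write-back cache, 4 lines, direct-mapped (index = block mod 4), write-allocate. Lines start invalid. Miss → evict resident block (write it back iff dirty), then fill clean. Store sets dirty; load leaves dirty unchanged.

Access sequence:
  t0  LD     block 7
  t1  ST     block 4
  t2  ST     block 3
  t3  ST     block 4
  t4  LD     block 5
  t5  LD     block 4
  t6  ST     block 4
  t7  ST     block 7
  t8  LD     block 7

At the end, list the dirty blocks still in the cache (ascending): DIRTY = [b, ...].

0: R B7 -> L3 miss  d=-]
1: W B4 -> L0 miss  d=D]
2: W B3 -> L3 miss  d=D]
3: W B4 -> L0 hit  d=D]
4: R B5 -> L1 miss  d=-]
5: R B4 -> L0 hit  d=D]
6: W B4 -> L0 hit  d=D]
7: W B7 -> L3 miss wb->B3  d=D]
8: R B7 -> L3 hit  d=D]

DIRTY = [4, 7]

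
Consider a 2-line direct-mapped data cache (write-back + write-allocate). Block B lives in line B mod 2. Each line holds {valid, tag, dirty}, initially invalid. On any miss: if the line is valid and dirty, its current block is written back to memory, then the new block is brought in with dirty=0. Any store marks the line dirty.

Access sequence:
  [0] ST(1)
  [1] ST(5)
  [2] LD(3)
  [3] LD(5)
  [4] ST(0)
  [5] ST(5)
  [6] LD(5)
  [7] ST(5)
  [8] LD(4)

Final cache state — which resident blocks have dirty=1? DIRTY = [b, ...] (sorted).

  0 | W B1 → L1 miss [D]
  1 | W B5 → L1 miss wb→B1 [D]
  2 | R B3 → L1 miss wb→B5 [-]
  3 | R B5 → L1 miss [-]
  4 | W B0 → L0 miss [D]
  5 | W B5 → L1 hit [D]
  6 | R B5 → L1 hit [D]
  7 | W B5 → L1 hit [D]
  8 | R B4 → L0 miss wb→B0 [-]

DIRTY = [5]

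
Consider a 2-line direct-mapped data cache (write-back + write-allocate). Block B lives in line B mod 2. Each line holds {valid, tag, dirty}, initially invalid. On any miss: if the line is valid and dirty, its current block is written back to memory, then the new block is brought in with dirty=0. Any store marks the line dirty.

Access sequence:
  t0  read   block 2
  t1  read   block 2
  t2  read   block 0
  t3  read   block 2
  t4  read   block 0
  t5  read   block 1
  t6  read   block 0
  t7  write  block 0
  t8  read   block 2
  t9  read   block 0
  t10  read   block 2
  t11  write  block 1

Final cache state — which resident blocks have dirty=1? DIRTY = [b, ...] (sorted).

0: R B2 → L0 miss [-]
1: R B2 → L0 hit [-]
2: R B0 → L0 miss [-]
3: R B2 → L0 miss [-]
4: R B0 → L0 miss [-]
5: R B1 → L1 miss [-]
6: R B0 → L0 hit [-]
7: W B0 → L0 hit [D]
8: R B2 → L0 miss wb→B0 [-]
9: R B0 → L0 miss [-]
10: R B2 → L0 miss [-]
11: W B1 → L1 hit [D]

DIRTY = [1]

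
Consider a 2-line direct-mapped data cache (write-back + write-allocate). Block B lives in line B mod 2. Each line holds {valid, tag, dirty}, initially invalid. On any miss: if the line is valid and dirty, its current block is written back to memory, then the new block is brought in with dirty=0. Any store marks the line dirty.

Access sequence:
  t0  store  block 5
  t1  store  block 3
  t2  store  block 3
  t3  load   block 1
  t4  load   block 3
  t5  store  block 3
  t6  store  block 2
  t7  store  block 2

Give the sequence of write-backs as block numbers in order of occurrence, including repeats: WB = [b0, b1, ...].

0: W B5 → L1 miss [D]
1: W B3 → L1 miss wb→B5 [D]
2: W B3 → L1 hit [D]
3: R B1 → L1 miss wb→B3 [-]
4: R B3 → L1 miss [-]
5: W B3 → L1 hit [D]
6: W B2 → L0 miss [D]
7: W B2 → L0 hit [D]

WB = [5, 3]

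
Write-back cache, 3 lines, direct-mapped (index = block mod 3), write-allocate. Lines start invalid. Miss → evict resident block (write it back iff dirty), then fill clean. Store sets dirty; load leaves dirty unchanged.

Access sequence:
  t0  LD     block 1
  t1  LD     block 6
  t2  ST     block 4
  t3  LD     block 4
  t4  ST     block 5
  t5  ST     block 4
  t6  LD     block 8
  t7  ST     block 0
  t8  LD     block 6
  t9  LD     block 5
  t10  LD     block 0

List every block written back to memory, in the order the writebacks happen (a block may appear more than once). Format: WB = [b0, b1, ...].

0: R B1 → L1 miss [-]
1: R B6 → L0 miss [-]
2: W B4 → L1 miss [D]
3: R B4 → L1 hit [D]
4: W B5 → L2 miss [D]
5: W B4 → L1 hit [D]
6: R B8 → L2 miss wb→B5 [-]
7: W B0 → L0 miss [D]
8: R B6 → L0 miss wb→B0 [-]
9: R B5 → L2 miss [-]
10: R B0 → L0 miss [-]

WB = [5, 0]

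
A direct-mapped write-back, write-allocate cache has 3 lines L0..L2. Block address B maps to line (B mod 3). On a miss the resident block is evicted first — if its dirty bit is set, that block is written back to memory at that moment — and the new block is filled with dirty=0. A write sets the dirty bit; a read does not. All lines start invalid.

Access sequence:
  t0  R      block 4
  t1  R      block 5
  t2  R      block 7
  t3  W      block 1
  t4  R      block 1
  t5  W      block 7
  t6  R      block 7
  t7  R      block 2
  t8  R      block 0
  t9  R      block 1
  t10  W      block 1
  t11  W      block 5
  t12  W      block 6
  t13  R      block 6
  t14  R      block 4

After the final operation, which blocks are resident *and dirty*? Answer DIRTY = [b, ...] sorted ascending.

DIRTY = [5, 6]

0: R B4 -> L1 miss  d=-]
1: R B5 -> L2 miss  d=-]
2: R B7 -> L1 miss  d=-]
3: W B1 -> L1 miss  d=D]
4: R B1 -> L1 hit  d=D]
5: W B7 -> L1 miss wb->B1  d=D]
6: R B7 -> L1 hit  d=D]
7: R B2 -> L2 miss  d=-]
8: R B0 -> L0 miss  d=-]
9: R B1 -> L1 miss wb->B7  d=-]
10: W B1 -> L1 hit  d=D]
11: W B5 -> L2 miss  d=D]
12: W B6 -> L0 miss  d=D]
13: R B6 -> L0 hit  d=D]
14: R B4 -> L1 miss wb->B1  d=-]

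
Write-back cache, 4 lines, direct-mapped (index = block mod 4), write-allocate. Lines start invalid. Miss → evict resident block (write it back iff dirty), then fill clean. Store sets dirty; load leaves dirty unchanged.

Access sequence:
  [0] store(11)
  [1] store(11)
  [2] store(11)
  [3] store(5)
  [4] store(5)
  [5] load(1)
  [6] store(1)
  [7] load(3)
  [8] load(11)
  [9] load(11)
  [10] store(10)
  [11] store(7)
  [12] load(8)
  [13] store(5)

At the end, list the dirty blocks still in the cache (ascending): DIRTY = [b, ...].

DIRTY = [5, 7, 10]

  0 | W B11 → L3 miss [D]
  1 | W B11 → L3 hit [D]
  2 | W B11 → L3 hit [D]
  3 | W B5 → L1 miss [D]
  4 | W B5 → L1 hit [D]
  5 | R B1 → L1 miss wb→B5 [-]
  6 | W B1 → L1 hit [D]
  7 | R B3 → L3 miss wb→B11 [-]
  8 | R B11 → L3 miss [-]
  9 | R B11 → L3 hit [-]
  10 | W B10 → L2 miss [D]
  11 | W B7 → L3 miss [D]
  12 | R B8 → L0 miss [-]
  13 | W B5 → L1 miss wb→B1 [D]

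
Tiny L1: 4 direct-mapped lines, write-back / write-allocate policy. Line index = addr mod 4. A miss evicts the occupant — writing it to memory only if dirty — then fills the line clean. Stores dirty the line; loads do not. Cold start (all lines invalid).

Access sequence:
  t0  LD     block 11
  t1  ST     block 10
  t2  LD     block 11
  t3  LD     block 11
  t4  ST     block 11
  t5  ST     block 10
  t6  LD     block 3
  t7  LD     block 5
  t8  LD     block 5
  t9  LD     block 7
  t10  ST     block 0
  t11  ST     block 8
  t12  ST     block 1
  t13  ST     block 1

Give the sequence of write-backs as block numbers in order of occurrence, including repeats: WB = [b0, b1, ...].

0: R B11 → L3 miss [-]
1: W B10 → L2 miss [D]
2: R B11 → L3 hit [-]
3: R B11 → L3 hit [-]
4: W B11 → L3 hit [D]
5: W B10 → L2 hit [D]
6: R B3 → L3 miss wb→B11 [-]
7: R B5 → L1 miss [-]
8: R B5 → L1 hit [-]
9: R B7 → L3 miss [-]
10: W B0 → L0 miss [D]
11: W B8 → L0 miss wb→B0 [D]
12: W B1 → L1 miss [D]
13: W B1 → L1 hit [D]

WB = [11, 0]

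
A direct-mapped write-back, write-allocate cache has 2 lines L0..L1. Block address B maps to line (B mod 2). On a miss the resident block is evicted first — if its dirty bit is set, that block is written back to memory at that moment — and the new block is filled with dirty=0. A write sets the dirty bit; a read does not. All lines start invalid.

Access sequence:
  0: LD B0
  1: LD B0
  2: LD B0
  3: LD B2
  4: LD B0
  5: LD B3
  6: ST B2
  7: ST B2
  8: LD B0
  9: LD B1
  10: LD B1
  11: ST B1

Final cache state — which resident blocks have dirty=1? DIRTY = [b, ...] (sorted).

0: R B0 -> L0 miss  d=-]
1: R B0 -> L0 hit  d=-]
2: R B0 -> L0 hit  d=-]
3: R B2 -> L0 miss  d=-]
4: R B0 -> L0 miss  d=-]
5: R B3 -> L1 miss  d=-]
6: W B2 -> L0 miss  d=D]
7: W B2 -> L0 hit  d=D]
8: R B0 -> L0 miss wb->B2  d=-]
9: R B1 -> L1 miss  d=-]
10: R B1 -> L1 hit  d=-]
11: W B1 -> L1 hit  d=D]

DIRTY = [1]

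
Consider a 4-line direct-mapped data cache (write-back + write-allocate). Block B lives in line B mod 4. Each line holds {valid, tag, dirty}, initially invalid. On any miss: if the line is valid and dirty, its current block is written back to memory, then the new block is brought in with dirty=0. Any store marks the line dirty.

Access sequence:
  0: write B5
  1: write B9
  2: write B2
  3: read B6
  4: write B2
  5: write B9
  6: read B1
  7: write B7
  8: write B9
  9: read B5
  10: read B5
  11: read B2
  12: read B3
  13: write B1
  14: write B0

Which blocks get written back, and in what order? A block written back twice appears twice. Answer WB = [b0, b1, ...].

0: W B5 -> L1 miss  d=D]
1: W B9 -> L1 miss wb->B5  d=D]
2: W B2 -> L2 miss  d=D]
3: R B6 -> L2 miss wb->B2  d=-]
4: W B2 -> L2 miss  d=D]
5: W B9 -> L1 hit  d=D]
6: R B1 -> L1 miss wb->B9  d=-]
7: W B7 -> L3 miss  d=D]
8: W B9 -> L1 miss  d=D]
9: R B5 -> L1 miss wb->B9  d=-]
10: R B5 -> L1 hit  d=-]
11: R B2 -> L2 hit  d=D]
12: R B3 -> L3 miss wb->B7  d=-]
13: W B1 -> L1 miss  d=D]
14: W B0 -> L0 miss  d=D]

WB = [5, 2, 9, 9, 7]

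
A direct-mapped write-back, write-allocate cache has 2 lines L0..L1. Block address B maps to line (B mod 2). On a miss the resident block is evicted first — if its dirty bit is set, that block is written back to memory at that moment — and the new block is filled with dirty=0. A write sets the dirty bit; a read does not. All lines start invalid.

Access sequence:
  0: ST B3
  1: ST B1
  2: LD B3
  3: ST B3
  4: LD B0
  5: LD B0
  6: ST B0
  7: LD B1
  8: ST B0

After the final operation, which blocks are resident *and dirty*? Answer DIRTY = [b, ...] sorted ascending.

DIRTY = [0]

0: W B3 → L1 miss [D]
1: W B1 → L1 miss wb→B3 [D]
2: R B3 → L1 miss wb→B1 [-]
3: W B3 → L1 hit [D]
4: R B0 → L0 miss [-]
5: R B0 → L0 hit [-]
6: W B0 → L0 hit [D]
7: R B1 → L1 miss wb→B3 [-]
8: W B0 → L0 hit [D]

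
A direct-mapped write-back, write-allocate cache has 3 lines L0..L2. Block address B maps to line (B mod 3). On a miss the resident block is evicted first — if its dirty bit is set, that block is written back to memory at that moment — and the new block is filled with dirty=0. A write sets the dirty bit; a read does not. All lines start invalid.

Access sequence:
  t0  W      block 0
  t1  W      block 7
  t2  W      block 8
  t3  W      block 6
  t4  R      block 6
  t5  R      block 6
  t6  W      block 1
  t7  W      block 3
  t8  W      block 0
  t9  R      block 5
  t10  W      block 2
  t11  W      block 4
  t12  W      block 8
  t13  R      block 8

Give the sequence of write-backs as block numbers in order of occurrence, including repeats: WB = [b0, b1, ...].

WB = [0, 7, 6, 3, 8, 1, 2]

  0 | W B0 → L0 miss [D]
  1 | W B7 → L1 miss [D]
  2 | W B8 → L2 miss [D]
  3 | W B6 → L0 miss wb→B0 [D]
  4 | R B6 → L0 hit [D]
  5 | R B6 → L0 hit [D]
  6 | W B1 → L1 miss wb→B7 [D]
  7 | W B3 → L0 miss wb→B6 [D]
  8 | W B0 → L0 miss wb→B3 [D]
  9 | R B5 → L2 miss wb→B8 [-]
  10 | W B2 → L2 miss [D]
  11 | W B4 → L1 miss wb→B1 [D]
  12 | W B8 → L2 miss wb→B2 [D]
  13 | R B8 → L2 hit [D]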